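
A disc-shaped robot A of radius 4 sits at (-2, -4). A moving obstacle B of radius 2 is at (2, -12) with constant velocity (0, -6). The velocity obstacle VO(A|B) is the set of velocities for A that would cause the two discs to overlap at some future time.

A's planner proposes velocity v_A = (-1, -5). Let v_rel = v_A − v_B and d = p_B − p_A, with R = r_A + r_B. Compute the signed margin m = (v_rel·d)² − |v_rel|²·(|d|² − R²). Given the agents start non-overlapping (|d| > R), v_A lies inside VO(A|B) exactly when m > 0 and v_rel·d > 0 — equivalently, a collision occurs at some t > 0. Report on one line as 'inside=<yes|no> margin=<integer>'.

d = (4, -8),  |d|² = 80;  R = 4+2 = 6,  c = 80−6² = 44
v_rel = (-1, 1),  |v_rel|² = 2;  v_rel·d = (-1)·(4) + (1)·(-8) = -12
2·t² + 24·t + 44 = 0  ⇒  m = (-12)² − 2·44 = 56
m = 56 > 0,  v_rel·d = -12 < 0  ⇒  outside

inside=no margin=56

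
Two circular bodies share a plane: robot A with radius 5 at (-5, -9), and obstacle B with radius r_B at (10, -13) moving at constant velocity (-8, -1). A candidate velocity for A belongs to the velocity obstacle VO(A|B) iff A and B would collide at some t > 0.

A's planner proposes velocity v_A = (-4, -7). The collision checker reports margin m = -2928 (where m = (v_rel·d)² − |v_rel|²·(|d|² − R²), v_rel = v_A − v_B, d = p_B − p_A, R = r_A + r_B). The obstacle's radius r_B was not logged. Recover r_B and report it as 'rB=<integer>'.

m = -2928
d = (15, -4);  v_rel = (4, -6),  |v_rel|² = 52
v_rel×d = (4)·(-4) − (-6)·(15) = 74
since m = R²·52 − 74²:  R² = (5476 + -2928) / 52 = 49
R = √49 = 7  ⇒  r_B = 7 − 5 = 2

rB=2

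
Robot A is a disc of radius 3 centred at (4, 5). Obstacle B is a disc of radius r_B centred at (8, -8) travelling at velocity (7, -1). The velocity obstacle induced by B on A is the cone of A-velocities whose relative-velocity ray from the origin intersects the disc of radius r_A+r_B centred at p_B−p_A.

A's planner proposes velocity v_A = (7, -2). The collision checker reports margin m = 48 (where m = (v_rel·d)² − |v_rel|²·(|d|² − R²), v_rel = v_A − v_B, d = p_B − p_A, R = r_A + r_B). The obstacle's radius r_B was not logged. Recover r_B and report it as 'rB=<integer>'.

m = 48
d = (4, -13);  v_rel = (0, -1),  |v_rel|² = 1
v_rel×d = (0)·(-13) − (-1)·(4) = 4
since m = R²·1 − 4²:  R² = (16 + 48) / 1 = 64
R = √64 = 8  ⇒  r_B = 8 − 3 = 5

rB=5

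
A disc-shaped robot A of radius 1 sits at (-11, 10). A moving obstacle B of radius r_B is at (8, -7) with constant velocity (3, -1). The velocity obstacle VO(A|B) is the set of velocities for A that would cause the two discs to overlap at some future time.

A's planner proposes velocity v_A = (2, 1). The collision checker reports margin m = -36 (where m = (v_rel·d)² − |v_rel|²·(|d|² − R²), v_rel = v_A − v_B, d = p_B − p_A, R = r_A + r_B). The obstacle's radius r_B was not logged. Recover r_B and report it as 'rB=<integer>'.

m = -36
d = (19, -17);  v_rel = (-1, 2),  |v_rel|² = 5
v_rel×d = (-1)·(-17) − (2)·(19) = -21
since m = R²·5 − (-21)²:  R² = (441 + -36) / 5 = 81
R = √81 = 9  ⇒  r_B = 9 − 1 = 8

rB=8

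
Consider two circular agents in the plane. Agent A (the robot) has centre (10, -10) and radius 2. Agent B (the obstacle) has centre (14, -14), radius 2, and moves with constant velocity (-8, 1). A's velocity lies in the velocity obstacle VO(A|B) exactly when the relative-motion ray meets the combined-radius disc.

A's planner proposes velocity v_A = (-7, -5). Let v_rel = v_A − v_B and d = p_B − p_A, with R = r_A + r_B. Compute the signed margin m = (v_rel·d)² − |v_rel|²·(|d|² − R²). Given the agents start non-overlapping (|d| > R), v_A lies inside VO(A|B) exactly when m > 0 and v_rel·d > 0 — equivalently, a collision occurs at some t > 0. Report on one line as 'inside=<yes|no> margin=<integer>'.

d = (4, -4),  |d|² = 32;  R = 2+2 = 4,  c = 32−4² = 16
v_rel = (1, -6),  |v_rel|² = 37;  v_rel·d = (1)·(4) + (-6)·(-4) = 28
37·t² − 56·t + 16 = 0  ⇒  m = 28² − 37·16 = 192
m = 192 > 0,  v_rel·d = 28 > 0  ⇒  inside

inside=yes margin=192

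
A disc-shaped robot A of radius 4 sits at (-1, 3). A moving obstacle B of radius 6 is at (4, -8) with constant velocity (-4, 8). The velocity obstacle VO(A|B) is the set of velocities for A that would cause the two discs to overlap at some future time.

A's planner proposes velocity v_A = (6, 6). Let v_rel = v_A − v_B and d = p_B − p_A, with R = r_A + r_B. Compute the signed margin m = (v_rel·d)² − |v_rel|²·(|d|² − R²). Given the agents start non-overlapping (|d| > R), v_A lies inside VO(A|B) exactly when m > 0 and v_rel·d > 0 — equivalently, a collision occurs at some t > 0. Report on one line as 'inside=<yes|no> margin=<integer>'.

d = (5, -11),  |d|² = 146;  R = 4+6 = 10,  c = 146−10² = 46
v_rel = (10, -2),  |v_rel|² = 104;  v_rel·d = (10)·(5) + (-2)·(-11) = 72
104·t² − 144·t + 46 = 0  ⇒  m = 72² − 104·46 = 400
m = 400 > 0,  v_rel·d = 72 > 0  ⇒  inside

inside=yes margin=400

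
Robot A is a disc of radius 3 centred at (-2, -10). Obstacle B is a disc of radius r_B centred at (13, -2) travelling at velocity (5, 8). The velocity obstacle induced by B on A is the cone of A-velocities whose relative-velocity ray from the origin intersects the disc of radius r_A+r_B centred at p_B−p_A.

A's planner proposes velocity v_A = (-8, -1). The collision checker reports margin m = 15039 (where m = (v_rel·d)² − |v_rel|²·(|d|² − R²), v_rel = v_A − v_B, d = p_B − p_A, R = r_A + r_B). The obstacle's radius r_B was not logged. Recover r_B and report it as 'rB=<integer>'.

m = 15039
d = (15, 8);  v_rel = (-13, -9),  |v_rel|² = 250
v_rel×d = (-13)·(8) − (-9)·(15) = 31
since m = R²·250 − 31²:  R² = (961 + 15039) / 250 = 64
R = √64 = 8  ⇒  r_B = 8 − 3 = 5

rB=5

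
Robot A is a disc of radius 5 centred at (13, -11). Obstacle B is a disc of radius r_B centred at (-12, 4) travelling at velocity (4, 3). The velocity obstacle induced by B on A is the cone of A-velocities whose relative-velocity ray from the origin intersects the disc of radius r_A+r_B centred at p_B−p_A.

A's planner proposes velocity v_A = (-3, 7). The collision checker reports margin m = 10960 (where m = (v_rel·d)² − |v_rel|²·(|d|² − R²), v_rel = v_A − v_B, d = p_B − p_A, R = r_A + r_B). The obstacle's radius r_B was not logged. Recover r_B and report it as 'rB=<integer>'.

m = 10960
d = (-25, 15);  v_rel = (-7, 4),  |v_rel|² = 65
v_rel×d = (-7)·(15) − (4)·(-25) = -5
since m = R²·65 − (-5)²:  R² = (25 + 10960) / 65 = 169
R = √169 = 13  ⇒  r_B = 13 − 5 = 8

rB=8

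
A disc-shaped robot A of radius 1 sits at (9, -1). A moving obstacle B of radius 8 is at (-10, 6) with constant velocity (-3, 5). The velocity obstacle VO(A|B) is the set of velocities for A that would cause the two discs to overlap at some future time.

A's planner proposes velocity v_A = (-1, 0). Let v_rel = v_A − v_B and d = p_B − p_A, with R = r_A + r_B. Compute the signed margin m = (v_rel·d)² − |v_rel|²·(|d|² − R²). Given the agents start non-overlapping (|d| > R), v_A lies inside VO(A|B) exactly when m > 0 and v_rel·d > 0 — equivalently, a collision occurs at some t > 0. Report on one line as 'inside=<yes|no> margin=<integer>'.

d = (-19, 7),  |d|² = 410;  R = 1+8 = 9,  c = 410−9² = 329
v_rel = (2, -5),  |v_rel|² = 29;  v_rel·d = (2)·(-19) + (-5)·(7) = -73
29·t² + 146·t + 329 = 0  ⇒  m = (-73)² − 29·329 = -4212
m = -4212 < 0,  v_rel·d = -73 < 0  ⇒  outside

inside=no margin=-4212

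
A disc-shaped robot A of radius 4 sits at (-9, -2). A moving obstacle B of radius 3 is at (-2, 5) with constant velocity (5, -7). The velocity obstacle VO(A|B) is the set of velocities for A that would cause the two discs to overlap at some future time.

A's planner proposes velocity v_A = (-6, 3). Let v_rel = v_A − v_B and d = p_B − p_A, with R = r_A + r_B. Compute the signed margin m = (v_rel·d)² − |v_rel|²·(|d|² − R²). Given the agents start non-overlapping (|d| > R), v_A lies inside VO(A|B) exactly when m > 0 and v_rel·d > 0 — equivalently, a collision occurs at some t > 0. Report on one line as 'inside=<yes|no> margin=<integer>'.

d = (7, 7),  |d|² = 98;  R = 4+3 = 7,  c = 98−7² = 49
v_rel = (-11, 10),  |v_rel|² = 221;  v_rel·d = (-11)·(7) + (10)·(7) = -7
221·t² + 14·t + 49 = 0  ⇒  m = (-7)² − 221·49 = -10780
m = -10780 < 0,  v_rel·d = -7 < 0  ⇒  outside

inside=no margin=-10780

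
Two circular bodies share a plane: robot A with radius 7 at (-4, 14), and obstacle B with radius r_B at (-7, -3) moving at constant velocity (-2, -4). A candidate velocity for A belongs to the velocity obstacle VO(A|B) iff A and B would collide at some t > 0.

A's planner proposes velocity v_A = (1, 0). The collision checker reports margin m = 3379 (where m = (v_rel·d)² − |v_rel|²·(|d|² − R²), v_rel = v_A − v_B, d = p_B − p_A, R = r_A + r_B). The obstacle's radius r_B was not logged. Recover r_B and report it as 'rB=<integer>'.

m = 3379
d = (-3, -17);  v_rel = (3, 4),  |v_rel|² = 25
v_rel×d = (3)·(-17) − (4)·(-3) = -39
since m = R²·25 − (-39)²:  R² = (1521 + 3379) / 25 = 196
R = √196 = 14  ⇒  r_B = 14 − 7 = 7

rB=7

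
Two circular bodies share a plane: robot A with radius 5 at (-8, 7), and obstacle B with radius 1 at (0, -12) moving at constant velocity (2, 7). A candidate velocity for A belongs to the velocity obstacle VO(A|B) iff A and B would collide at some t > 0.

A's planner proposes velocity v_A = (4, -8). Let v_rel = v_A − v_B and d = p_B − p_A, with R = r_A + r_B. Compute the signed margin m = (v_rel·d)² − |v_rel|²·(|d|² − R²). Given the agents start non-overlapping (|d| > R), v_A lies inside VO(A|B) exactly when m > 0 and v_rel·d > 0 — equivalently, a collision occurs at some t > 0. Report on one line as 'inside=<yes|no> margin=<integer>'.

d = (8, -19),  |d|² = 425;  R = 5+1 = 6,  c = 425−6² = 389
v_rel = (2, -15),  |v_rel|² = 229;  v_rel·d = (2)·(8) + (-15)·(-19) = 301
229·t² − 602·t + 389 = 0  ⇒  m = 301² − 229·389 = 1520
m = 1520 > 0,  v_rel·d = 301 > 0  ⇒  inside

inside=yes margin=1520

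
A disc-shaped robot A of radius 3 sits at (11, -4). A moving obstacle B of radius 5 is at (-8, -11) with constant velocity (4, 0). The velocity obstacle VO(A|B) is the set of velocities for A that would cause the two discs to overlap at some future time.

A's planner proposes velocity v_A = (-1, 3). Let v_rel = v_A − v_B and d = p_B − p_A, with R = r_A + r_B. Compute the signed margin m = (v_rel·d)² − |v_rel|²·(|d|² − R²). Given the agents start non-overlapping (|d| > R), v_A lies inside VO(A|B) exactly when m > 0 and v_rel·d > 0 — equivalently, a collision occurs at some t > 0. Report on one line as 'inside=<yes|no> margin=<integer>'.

d = (-19, -7),  |d|² = 410;  R = 3+5 = 8,  c = 410−8² = 346
v_rel = (-5, 3),  |v_rel|² = 34;  v_rel·d = (-5)·(-19) + (3)·(-7) = 74
34·t² − 148·t + 346 = 0  ⇒  m = 74² − 34·346 = -6288
m = -6288 < 0,  v_rel·d = 74 > 0  ⇒  outside

inside=no margin=-6288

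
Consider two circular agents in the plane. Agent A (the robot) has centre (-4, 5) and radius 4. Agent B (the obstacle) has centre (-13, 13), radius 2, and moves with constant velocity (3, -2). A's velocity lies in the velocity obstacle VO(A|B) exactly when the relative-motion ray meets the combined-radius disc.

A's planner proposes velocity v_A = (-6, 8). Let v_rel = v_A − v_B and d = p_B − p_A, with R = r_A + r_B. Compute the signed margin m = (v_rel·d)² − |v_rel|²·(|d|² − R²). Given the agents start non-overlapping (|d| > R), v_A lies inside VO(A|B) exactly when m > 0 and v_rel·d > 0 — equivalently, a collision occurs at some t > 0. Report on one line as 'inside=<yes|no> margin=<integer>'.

d = (-9, 8),  |d|² = 145;  R = 4+2 = 6,  c = 145−6² = 109
v_rel = (-9, 10),  |v_rel|² = 181;  v_rel·d = (-9)·(-9) + (10)·(8) = 161
181·t² − 322·t + 109 = 0  ⇒  m = 161² − 181·109 = 6192
m = 6192 > 0,  v_rel·d = 161 > 0  ⇒  inside

inside=yes margin=6192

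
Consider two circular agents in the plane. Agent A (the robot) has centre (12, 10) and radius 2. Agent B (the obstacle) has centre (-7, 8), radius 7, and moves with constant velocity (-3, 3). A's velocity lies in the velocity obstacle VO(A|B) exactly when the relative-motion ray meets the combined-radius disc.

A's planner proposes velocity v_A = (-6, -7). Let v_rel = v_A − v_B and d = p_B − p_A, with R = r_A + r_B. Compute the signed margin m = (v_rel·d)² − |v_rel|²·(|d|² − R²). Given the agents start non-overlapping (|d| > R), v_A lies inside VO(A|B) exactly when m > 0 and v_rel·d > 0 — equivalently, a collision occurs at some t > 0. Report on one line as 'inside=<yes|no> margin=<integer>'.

d = (-19, -2),  |d|² = 365;  R = 2+7 = 9,  c = 365−9² = 284
v_rel = (-3, -10),  |v_rel|² = 109;  v_rel·d = (-3)·(-19) + (-10)·(-2) = 77
109·t² − 154·t + 284 = 0  ⇒  m = 77² − 109·284 = -25027
m = -25027 < 0,  v_rel·d = 77 > 0  ⇒  outside

inside=no margin=-25027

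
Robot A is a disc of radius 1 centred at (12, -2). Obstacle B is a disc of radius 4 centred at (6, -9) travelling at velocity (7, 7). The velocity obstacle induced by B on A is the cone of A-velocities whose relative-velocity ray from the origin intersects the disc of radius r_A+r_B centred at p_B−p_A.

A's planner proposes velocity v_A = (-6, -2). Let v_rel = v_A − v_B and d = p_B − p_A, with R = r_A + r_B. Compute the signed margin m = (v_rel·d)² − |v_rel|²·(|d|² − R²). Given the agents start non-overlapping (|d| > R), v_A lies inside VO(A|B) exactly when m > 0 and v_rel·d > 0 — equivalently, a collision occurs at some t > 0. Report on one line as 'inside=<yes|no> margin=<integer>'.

d = (-6, -7),  |d|² = 85;  R = 1+4 = 5,  c = 85−5² = 60
v_rel = (-13, -9),  |v_rel|² = 250;  v_rel·d = (-13)·(-6) + (-9)·(-7) = 141
250·t² − 282·t + 60 = 0  ⇒  m = 141² − 250·60 = 4881
m = 4881 > 0,  v_rel·d = 141 > 0  ⇒  inside

inside=yes margin=4881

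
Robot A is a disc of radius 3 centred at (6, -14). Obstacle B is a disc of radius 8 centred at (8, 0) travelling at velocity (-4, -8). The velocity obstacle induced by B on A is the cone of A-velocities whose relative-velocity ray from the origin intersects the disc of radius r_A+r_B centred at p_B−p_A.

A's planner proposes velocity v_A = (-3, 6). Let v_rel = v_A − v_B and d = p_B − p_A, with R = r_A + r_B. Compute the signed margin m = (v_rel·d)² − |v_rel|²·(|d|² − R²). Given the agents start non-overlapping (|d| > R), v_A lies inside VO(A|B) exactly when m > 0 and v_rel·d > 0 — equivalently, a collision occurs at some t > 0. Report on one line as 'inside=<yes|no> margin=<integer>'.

d = (2, 14),  |d|² = 200;  R = 3+8 = 11,  c = 200−11² = 79
v_rel = (1, 14),  |v_rel|² = 197;  v_rel·d = (1)·(2) + (14)·(14) = 198
197·t² − 396·t + 79 = 0  ⇒  m = 198² − 197·79 = 23641
m = 23641 > 0,  v_rel·d = 198 > 0  ⇒  inside

inside=yes margin=23641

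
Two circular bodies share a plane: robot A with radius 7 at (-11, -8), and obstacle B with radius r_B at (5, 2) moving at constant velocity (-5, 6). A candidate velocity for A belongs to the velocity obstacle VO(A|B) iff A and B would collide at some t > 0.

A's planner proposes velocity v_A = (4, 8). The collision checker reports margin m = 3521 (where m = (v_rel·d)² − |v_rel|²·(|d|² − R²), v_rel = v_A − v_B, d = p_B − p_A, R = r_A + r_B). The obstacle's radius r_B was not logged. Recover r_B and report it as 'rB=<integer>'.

m = 3521
d = (16, 10);  v_rel = (9, 2),  |v_rel|² = 85
v_rel×d = (9)·(10) − (2)·(16) = 58
since m = R²·85 − 58²:  R² = (3364 + 3521) / 85 = 81
R = √81 = 9  ⇒  r_B = 9 − 7 = 2

rB=2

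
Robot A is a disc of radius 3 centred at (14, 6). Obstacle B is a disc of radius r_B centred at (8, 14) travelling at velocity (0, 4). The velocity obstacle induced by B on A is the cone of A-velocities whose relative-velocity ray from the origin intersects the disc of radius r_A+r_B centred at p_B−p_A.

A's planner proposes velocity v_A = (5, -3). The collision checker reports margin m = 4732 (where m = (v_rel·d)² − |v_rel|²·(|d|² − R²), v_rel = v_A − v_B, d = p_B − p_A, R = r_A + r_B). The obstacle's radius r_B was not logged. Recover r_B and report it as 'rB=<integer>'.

m = 4732
d = (-6, 8);  v_rel = (5, -7),  |v_rel|² = 74
v_rel×d = (5)·(8) − (-7)·(-6) = -2
since m = R²·74 − (-2)²:  R² = (4 + 4732) / 74 = 64
R = √64 = 8  ⇒  r_B = 8 − 3 = 5

rB=5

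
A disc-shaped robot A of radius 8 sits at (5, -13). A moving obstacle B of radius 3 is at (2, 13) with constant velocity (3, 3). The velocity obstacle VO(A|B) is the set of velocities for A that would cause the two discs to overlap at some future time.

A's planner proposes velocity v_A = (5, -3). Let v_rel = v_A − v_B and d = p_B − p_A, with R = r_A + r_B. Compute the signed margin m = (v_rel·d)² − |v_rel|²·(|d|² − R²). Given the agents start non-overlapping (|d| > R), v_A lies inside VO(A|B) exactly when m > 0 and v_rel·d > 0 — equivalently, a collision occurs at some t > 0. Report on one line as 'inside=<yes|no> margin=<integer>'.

d = (-3, 26),  |d|² = 685;  R = 8+3 = 11,  c = 685−11² = 564
v_rel = (2, -6),  |v_rel|² = 40;  v_rel·d = (2)·(-3) + (-6)·(26) = -162
40·t² + 324·t + 564 = 0  ⇒  m = (-162)² − 40·564 = 3684
m = 3684 > 0,  v_rel·d = -162 < 0  ⇒  outside

inside=no margin=3684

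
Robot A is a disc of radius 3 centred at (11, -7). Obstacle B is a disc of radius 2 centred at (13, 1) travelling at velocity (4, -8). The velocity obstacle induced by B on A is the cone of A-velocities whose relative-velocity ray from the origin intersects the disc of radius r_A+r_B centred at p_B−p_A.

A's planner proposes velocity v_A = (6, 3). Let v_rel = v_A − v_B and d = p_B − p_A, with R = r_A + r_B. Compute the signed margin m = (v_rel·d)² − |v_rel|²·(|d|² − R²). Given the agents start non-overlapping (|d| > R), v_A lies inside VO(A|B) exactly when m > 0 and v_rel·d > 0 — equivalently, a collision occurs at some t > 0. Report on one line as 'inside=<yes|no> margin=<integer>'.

d = (2, 8),  |d|² = 68;  R = 3+2 = 5,  c = 68−5² = 43
v_rel = (2, 11),  |v_rel|² = 125;  v_rel·d = (2)·(2) + (11)·(8) = 92
125·t² − 184·t + 43 = 0  ⇒  m = 92² − 125·43 = 3089
m = 3089 > 0,  v_rel·d = 92 > 0  ⇒  inside

inside=yes margin=3089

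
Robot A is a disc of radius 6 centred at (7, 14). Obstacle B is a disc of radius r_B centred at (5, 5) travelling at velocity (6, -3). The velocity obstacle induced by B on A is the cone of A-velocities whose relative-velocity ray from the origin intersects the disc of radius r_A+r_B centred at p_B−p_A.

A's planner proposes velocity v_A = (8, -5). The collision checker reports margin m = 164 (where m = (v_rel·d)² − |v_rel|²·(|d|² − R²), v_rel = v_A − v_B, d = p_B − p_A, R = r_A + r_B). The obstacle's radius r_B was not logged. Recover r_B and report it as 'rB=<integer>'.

m = 164
d = (-2, -9);  v_rel = (2, -2),  |v_rel|² = 8
v_rel×d = (2)·(-9) − (-2)·(-2) = -22
since m = R²·8 − (-22)²:  R² = (484 + 164) / 8 = 81
R = √81 = 9  ⇒  r_B = 9 − 6 = 3

rB=3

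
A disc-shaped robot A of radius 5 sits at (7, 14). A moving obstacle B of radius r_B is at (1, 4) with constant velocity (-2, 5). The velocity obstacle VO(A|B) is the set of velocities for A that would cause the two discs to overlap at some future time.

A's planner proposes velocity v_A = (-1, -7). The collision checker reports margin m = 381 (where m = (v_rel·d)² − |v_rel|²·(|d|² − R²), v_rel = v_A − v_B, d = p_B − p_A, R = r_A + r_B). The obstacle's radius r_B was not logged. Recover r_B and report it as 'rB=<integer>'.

m = 381
d = (-6, -10);  v_rel = (1, -12),  |v_rel|² = 145
v_rel×d = (1)·(-10) − (-12)·(-6) = -82
since m = R²·145 − (-82)²:  R² = (6724 + 381) / 145 = 49
R = √49 = 7  ⇒  r_B = 7 − 5 = 2

rB=2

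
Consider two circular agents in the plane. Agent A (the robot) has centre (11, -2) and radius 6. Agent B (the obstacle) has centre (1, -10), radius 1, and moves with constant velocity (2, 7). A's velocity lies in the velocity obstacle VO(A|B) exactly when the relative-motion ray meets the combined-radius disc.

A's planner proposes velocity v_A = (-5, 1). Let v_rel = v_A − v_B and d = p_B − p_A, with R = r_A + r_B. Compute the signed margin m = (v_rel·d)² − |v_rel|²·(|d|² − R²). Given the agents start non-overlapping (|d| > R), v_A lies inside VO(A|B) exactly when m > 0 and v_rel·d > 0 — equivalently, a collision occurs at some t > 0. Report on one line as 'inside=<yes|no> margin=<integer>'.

d = (-10, -8),  |d|² = 164;  R = 6+1 = 7,  c = 164−7² = 115
v_rel = (-7, -6),  |v_rel|² = 85;  v_rel·d = (-7)·(-10) + (-6)·(-8) = 118
85·t² − 236·t + 115 = 0  ⇒  m = 118² − 85·115 = 4149
m = 4149 > 0,  v_rel·d = 118 > 0  ⇒  inside

inside=yes margin=4149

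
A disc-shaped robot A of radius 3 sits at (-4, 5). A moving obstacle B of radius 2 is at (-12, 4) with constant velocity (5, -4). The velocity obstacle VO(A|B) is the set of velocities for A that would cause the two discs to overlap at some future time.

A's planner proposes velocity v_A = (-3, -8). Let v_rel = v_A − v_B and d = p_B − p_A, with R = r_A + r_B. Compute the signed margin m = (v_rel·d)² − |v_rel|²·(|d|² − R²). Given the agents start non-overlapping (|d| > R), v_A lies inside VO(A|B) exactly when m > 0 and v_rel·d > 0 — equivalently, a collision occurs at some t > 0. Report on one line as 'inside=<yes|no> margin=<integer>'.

d = (-8, -1),  |d|² = 65;  R = 3+2 = 5,  c = 65−5² = 40
v_rel = (-8, -4),  |v_rel|² = 80;  v_rel·d = (-8)·(-8) + (-4)·(-1) = 68
80·t² − 136·t + 40 = 0  ⇒  m = 68² − 80·40 = 1424
m = 1424 > 0,  v_rel·d = 68 > 0  ⇒  inside

inside=yes margin=1424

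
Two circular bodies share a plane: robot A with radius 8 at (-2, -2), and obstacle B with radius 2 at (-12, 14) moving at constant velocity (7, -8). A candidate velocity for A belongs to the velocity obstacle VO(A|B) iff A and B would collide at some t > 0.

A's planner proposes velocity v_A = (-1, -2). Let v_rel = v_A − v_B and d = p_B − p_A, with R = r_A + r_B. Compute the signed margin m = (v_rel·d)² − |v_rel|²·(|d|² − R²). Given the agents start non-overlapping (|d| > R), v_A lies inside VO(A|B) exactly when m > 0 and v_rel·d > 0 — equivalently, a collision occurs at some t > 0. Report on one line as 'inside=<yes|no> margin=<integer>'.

d = (-10, 16),  |d|² = 356;  R = 8+2 = 10,  c = 356−10² = 256
v_rel = (-8, 6),  |v_rel|² = 100;  v_rel·d = (-8)·(-10) + (6)·(16) = 176
100·t² − 352·t + 256 = 0  ⇒  m = 176² − 100·256 = 5376
m = 5376 > 0,  v_rel·d = 176 > 0  ⇒  inside

inside=yes margin=5376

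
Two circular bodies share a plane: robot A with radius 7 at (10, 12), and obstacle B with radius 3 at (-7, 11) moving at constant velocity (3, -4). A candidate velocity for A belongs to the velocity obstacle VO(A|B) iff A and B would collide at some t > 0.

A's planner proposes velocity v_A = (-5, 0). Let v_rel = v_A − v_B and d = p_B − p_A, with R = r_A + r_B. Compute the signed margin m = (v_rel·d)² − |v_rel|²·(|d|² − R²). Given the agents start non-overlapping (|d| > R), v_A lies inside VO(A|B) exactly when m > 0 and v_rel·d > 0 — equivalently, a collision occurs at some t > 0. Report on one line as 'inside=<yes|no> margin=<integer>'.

d = (-17, -1),  |d|² = 290;  R = 7+3 = 10,  c = 290−10² = 190
v_rel = (-8, 4),  |v_rel|² = 80;  v_rel·d = (-8)·(-17) + (4)·(-1) = 132
80·t² − 264·t + 190 = 0  ⇒  m = 132² − 80·190 = 2224
m = 2224 > 0,  v_rel·d = 132 > 0  ⇒  inside

inside=yes margin=2224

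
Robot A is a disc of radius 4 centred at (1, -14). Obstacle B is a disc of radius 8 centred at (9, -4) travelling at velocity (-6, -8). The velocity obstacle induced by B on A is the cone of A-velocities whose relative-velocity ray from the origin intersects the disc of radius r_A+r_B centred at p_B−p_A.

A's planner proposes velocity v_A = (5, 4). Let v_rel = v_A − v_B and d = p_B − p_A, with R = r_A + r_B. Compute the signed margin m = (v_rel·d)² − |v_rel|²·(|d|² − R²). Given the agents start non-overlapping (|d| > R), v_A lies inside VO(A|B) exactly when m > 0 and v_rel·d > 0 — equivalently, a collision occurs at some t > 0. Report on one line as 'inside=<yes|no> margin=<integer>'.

d = (8, 10),  |d|² = 164;  R = 4+8 = 12,  c = 164−12² = 20
v_rel = (11, 12),  |v_rel|² = 265;  v_rel·d = (11)·(8) + (12)·(10) = 208
265·t² − 416·t + 20 = 0  ⇒  m = 208² − 265·20 = 37964
m = 37964 > 0,  v_rel·d = 208 > 0  ⇒  inside

inside=yes margin=37964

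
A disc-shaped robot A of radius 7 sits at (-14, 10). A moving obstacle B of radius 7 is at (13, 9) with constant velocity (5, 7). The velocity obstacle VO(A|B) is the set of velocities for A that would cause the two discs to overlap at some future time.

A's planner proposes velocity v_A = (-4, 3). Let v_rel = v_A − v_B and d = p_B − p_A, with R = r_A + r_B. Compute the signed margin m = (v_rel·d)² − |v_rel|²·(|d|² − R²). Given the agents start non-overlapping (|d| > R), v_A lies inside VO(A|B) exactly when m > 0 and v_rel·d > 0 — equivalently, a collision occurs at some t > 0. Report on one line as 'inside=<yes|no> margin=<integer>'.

d = (27, -1),  |d|² = 730;  R = 7+7 = 14,  c = 730−14² = 534
v_rel = (-9, -4),  |v_rel|² = 97;  v_rel·d = (-9)·(27) + (-4)·(-1) = -239
97·t² + 478·t + 534 = 0  ⇒  m = (-239)² − 97·534 = 5323
m = 5323 > 0,  v_rel·d = -239 < 0  ⇒  outside

inside=no margin=5323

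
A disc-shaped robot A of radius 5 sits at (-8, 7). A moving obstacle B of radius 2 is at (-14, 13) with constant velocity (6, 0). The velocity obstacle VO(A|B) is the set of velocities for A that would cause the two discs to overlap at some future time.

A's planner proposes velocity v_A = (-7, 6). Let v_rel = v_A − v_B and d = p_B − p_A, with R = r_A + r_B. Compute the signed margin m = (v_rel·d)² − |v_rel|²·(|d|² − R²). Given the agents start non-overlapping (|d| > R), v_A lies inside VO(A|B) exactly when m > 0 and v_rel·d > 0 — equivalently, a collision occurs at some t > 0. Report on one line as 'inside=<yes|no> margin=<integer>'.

d = (-6, 6),  |d|² = 72;  R = 5+2 = 7,  c = 72−7² = 23
v_rel = (-13, 6),  |v_rel|² = 205;  v_rel·d = (-13)·(-6) + (6)·(6) = 114
205·t² − 228·t + 23 = 0  ⇒  m = 114² − 205·23 = 8281
m = 8281 > 0,  v_rel·d = 114 > 0  ⇒  inside

inside=yes margin=8281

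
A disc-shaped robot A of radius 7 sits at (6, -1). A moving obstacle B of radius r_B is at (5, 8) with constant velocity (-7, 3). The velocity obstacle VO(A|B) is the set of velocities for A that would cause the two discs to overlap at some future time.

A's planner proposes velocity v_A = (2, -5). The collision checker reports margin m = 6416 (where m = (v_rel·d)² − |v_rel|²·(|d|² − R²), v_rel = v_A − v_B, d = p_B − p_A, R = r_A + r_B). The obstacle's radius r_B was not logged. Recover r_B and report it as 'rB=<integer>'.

m = 6416
d = (-1, 9);  v_rel = (9, -8),  |v_rel|² = 145
v_rel×d = (9)·(9) − (-8)·(-1) = 73
since m = R²·145 − 73²:  R² = (5329 + 6416) / 145 = 81
R = √81 = 9  ⇒  r_B = 9 − 7 = 2

rB=2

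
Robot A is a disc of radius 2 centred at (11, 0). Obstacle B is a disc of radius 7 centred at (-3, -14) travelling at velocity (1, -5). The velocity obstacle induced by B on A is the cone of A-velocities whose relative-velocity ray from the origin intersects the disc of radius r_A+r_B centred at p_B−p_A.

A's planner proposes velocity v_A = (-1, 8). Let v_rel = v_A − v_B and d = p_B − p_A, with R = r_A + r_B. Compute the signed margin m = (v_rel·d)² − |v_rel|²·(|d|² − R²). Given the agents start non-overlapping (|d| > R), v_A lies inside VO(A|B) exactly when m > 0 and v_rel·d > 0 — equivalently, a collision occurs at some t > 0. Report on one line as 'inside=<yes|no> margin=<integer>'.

d = (-14, -14),  |d|² = 392;  R = 2+7 = 9,  c = 392−9² = 311
v_rel = (-2, 13),  |v_rel|² = 173;  v_rel·d = (-2)·(-14) + (13)·(-14) = -154
173·t² + 308·t + 311 = 0  ⇒  m = (-154)² − 173·311 = -30087
m = -30087 < 0,  v_rel·d = -154 < 0  ⇒  outside

inside=no margin=-30087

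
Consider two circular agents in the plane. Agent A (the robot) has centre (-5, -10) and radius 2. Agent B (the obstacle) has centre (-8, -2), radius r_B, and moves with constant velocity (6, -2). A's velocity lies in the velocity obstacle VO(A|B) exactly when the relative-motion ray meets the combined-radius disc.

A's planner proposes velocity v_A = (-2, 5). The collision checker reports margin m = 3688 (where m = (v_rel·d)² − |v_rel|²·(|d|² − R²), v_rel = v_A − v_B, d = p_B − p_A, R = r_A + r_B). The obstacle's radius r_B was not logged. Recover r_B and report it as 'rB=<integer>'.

m = 3688
d = (-3, 8);  v_rel = (-8, 7),  |v_rel|² = 113
v_rel×d = (-8)·(8) − (7)·(-3) = -43
since m = R²·113 − (-43)²:  R² = (1849 + 3688) / 113 = 49
R = √49 = 7  ⇒  r_B = 7 − 2 = 5

rB=5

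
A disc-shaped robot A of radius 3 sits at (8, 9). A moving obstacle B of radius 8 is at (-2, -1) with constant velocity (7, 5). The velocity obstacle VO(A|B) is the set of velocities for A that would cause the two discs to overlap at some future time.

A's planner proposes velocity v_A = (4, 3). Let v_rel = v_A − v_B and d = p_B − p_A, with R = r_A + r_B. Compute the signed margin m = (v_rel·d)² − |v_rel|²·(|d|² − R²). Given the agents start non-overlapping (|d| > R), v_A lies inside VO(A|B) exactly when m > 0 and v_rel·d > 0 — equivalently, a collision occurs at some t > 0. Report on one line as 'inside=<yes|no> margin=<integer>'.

d = (-10, -10),  |d|² = 200;  R = 3+8 = 11,  c = 200−11² = 79
v_rel = (-3, -2),  |v_rel|² = 13;  v_rel·d = (-3)·(-10) + (-2)·(-10) = 50
13·t² − 100·t + 79 = 0  ⇒  m = 50² − 13·79 = 1473
m = 1473 > 0,  v_rel·d = 50 > 0  ⇒  inside

inside=yes margin=1473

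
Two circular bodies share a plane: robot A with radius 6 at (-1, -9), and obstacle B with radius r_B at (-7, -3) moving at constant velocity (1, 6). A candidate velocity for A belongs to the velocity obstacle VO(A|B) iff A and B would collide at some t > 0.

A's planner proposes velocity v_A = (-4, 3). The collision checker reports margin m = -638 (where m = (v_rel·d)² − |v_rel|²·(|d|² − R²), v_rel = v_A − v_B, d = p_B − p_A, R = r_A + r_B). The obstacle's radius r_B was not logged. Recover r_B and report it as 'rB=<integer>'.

m = -638
d = (-6, 6);  v_rel = (-5, -3),  |v_rel|² = 34
v_rel×d = (-5)·(6) − (-3)·(-6) = -48
since m = R²·34 − (-48)²:  R² = (2304 + -638) / 34 = 49
R = √49 = 7  ⇒  r_B = 7 − 6 = 1

rB=1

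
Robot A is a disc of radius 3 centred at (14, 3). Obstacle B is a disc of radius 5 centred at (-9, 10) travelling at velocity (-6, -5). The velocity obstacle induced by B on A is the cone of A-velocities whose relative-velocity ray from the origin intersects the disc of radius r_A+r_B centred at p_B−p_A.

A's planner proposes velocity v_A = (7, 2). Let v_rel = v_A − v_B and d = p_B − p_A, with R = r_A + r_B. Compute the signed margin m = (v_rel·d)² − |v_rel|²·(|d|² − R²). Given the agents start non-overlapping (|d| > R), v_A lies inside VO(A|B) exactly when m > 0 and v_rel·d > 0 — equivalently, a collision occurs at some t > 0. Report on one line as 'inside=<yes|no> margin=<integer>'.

d = (-23, 7),  |d|² = 578;  R = 3+5 = 8,  c = 578−8² = 514
v_rel = (13, 7),  |v_rel|² = 218;  v_rel·d = (13)·(-23) + (7)·(7) = -250
218·t² + 500·t + 514 = 0  ⇒  m = (-250)² − 218·514 = -49552
m = -49552 < 0,  v_rel·d = -250 < 0  ⇒  outside

inside=no margin=-49552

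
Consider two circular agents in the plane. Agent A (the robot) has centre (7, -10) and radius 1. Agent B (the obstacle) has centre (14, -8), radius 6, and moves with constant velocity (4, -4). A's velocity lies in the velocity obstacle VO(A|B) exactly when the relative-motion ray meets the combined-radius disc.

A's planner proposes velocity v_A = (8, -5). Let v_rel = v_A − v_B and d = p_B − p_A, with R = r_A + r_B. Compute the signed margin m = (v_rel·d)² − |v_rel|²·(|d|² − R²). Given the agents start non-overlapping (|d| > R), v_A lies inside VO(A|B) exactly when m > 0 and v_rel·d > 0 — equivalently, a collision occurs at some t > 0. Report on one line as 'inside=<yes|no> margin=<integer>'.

d = (7, 2),  |d|² = 53;  R = 1+6 = 7,  c = 53−7² = 4
v_rel = (4, -1),  |v_rel|² = 17;  v_rel·d = (4)·(7) + (-1)·(2) = 26
17·t² − 52·t + 4 = 0  ⇒  m = 26² − 17·4 = 608
m = 608 > 0,  v_rel·d = 26 > 0  ⇒  inside

inside=yes margin=608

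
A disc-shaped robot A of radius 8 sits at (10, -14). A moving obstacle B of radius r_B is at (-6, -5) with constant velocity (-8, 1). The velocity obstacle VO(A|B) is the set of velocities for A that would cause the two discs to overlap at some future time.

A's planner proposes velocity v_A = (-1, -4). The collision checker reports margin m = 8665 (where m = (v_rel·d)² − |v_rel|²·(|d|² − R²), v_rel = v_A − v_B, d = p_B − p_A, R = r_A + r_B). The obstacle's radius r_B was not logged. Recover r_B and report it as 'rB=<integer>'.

m = 8665
d = (-16, 9);  v_rel = (7, -5),  |v_rel|² = 74
v_rel×d = (7)·(9) − (-5)·(-16) = -17
since m = R²·74 − (-17)²:  R² = (289 + 8665) / 74 = 121
R = √121 = 11  ⇒  r_B = 11 − 8 = 3

rB=3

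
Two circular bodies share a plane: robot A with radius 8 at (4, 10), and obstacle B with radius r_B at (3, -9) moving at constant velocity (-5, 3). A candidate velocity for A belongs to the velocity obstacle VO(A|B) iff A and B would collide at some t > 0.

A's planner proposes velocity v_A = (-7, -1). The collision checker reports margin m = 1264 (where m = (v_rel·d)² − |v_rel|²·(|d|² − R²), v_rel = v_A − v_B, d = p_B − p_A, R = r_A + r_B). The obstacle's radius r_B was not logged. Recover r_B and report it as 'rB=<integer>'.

m = 1264
d = (-1, -19);  v_rel = (-2, -4),  |v_rel|² = 20
v_rel×d = (-2)·(-19) − (-4)·(-1) = 34
since m = R²·20 − 34²:  R² = (1156 + 1264) / 20 = 121
R = √121 = 11  ⇒  r_B = 11 − 8 = 3

rB=3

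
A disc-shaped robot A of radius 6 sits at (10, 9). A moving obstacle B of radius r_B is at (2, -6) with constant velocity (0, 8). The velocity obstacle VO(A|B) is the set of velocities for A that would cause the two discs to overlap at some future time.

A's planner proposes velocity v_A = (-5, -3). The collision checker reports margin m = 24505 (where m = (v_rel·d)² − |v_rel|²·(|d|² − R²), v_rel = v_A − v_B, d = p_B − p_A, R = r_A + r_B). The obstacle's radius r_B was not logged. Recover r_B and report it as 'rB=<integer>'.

m = 24505
d = (-8, -15);  v_rel = (-5, -11),  |v_rel|² = 146
v_rel×d = (-5)·(-15) − (-11)·(-8) = -13
since m = R²·146 − (-13)²:  R² = (169 + 24505) / 146 = 169
R = √169 = 13  ⇒  r_B = 13 − 6 = 7

rB=7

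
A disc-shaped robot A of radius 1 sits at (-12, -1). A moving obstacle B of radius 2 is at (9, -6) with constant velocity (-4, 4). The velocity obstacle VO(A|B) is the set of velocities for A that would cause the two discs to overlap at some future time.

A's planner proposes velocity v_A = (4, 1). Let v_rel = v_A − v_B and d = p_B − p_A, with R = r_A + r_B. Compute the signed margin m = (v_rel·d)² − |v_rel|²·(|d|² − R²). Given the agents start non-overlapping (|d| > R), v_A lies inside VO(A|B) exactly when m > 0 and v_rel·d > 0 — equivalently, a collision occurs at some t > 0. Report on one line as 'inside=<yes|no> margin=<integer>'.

d = (21, -5),  |d|² = 466;  R = 1+2 = 3,  c = 466−3² = 457
v_rel = (8, -3),  |v_rel|² = 73;  v_rel·d = (8)·(21) + (-3)·(-5) = 183
73·t² − 366·t + 457 = 0  ⇒  m = 183² − 73·457 = 128
m = 128 > 0,  v_rel·d = 183 > 0  ⇒  inside

inside=yes margin=128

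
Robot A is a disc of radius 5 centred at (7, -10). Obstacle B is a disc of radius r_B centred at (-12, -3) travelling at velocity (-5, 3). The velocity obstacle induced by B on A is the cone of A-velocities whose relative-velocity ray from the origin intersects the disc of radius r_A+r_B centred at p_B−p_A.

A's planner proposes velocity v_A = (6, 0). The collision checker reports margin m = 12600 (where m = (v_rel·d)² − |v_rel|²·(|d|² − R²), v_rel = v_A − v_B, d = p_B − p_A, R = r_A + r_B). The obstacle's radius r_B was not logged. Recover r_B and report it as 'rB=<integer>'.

m = 12600
d = (-19, 7);  v_rel = (11, -3),  |v_rel|² = 130
v_rel×d = (11)·(7) − (-3)·(-19) = 20
since m = R²·130 − 20²:  R² = (400 + 12600) / 130 = 100
R = √100 = 10  ⇒  r_B = 10 − 5 = 5

rB=5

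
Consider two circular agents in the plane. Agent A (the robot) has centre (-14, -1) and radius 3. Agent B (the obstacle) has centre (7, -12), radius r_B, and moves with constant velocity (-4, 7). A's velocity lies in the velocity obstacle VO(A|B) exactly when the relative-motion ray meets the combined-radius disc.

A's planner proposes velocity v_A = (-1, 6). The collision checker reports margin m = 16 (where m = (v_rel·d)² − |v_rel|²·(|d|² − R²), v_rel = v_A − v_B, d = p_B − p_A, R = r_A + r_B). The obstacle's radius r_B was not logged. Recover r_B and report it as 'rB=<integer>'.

m = 16
d = (21, -11);  v_rel = (3, -1),  |v_rel|² = 10
v_rel×d = (3)·(-11) − (-1)·(21) = -12
since m = R²·10 − (-12)²:  R² = (144 + 16) / 10 = 16
R = √16 = 4  ⇒  r_B = 4 − 3 = 1

rB=1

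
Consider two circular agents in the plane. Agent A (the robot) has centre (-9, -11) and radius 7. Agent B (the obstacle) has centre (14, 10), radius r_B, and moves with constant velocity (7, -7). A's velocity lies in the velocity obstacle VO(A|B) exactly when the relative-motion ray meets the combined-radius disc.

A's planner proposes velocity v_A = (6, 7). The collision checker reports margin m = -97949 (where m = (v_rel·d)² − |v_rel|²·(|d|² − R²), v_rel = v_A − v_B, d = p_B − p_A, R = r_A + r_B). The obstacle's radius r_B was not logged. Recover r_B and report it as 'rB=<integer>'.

m = -97949
d = (23, 21);  v_rel = (-1, 14),  |v_rel|² = 197
v_rel×d = (-1)·(21) − (14)·(23) = -343
since m = R²·197 − (-343)²:  R² = (117649 + -97949) / 197 = 100
R = √100 = 10  ⇒  r_B = 10 − 7 = 3

rB=3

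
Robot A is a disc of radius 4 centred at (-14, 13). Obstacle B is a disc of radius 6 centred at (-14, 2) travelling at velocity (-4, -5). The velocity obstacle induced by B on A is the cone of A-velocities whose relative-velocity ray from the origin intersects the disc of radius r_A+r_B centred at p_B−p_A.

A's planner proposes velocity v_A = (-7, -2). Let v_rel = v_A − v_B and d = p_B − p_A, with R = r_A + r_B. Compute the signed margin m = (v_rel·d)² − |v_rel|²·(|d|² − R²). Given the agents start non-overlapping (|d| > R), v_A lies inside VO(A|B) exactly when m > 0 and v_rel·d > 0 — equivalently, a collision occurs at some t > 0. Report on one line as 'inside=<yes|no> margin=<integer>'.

d = (0, -11),  |d|² = 121;  R = 4+6 = 10,  c = 121−10² = 21
v_rel = (-3, 3),  |v_rel|² = 18;  v_rel·d = (-3)·(0) + (3)·(-11) = -33
18·t² + 66·t + 21 = 0  ⇒  m = (-33)² − 18·21 = 711
m = 711 > 0,  v_rel·d = -33 < 0  ⇒  outside

inside=no margin=711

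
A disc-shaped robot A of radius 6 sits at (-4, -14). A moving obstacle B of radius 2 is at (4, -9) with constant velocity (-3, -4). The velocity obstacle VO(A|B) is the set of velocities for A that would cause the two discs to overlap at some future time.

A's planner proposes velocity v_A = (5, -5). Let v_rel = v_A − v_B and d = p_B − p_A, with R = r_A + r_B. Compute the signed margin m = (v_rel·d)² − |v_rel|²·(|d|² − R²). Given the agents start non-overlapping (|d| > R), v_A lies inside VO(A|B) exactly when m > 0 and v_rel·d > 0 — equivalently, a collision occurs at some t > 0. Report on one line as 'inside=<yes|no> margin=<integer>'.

d = (8, 5),  |d|² = 89;  R = 6+2 = 8,  c = 89−8² = 25
v_rel = (8, -1),  |v_rel|² = 65;  v_rel·d = (8)·(8) + (-1)·(5) = 59
65·t² − 118·t + 25 = 0  ⇒  m = 59² − 65·25 = 1856
m = 1856 > 0,  v_rel·d = 59 > 0  ⇒  inside

inside=yes margin=1856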